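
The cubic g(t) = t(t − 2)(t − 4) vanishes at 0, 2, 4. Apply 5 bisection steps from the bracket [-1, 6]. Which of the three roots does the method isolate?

m = 2.5, g(m) = -1.875 (−); new bracket [2.5, 6]
m = 4.25, g(m) = 2.390625 (+); new bracket [2.5, 4.25]
m = 3.375, g(m) = -2.900391 (−); new bracket [3.375, 4.25]
m = 3.8125, g(m) = -1.2957 (−); new bracket [3.8125, 4.25]
m = 4.03125, g(m) = 0.2559 (+); new bracket [3.8125, 4.03125]

4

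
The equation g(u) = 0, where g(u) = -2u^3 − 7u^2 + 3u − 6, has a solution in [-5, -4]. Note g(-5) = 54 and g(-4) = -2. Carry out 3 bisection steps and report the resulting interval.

[-4.125, -4]

m = -4.5, g(m) = 21 (+); new bracket [-4.5, -4]
m = -4.25, g(m) = 8.34375 (+); new bracket [-4.25, -4]
m = -4.125, g(m) = 2.894531 (+); new bracket [-4.125, -4]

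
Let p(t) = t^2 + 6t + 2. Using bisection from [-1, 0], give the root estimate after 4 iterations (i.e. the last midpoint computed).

-0.3125

t = -0.5 gives p = -0.75, negative; keep [-0.5, 0]
t = -0.25 gives p = 0.5625, positive; keep [-0.5, -0.25]
t = -0.375 gives p = -0.109375, negative; keep [-0.375, -0.25]
t = -0.3125 gives p = 0.2227, positive; keep [-0.375, -0.3125]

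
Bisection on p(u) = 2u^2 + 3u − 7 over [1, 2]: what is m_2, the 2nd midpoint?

p(1.5) = 2 > 0, so the root lies in [1, 1.5]
p(1.25) = -0.125 < 0, so the root lies in [1.25, 1.5]

1.25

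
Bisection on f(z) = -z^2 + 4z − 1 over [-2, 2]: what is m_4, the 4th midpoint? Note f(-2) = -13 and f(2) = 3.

z = 0 gives f = -1, negative; keep [0, 2]
z = 1 gives f = 2, positive; keep [0, 1]
z = 0.5 gives f = 0.75, positive; keep [0, 0.5]
z = 0.25 gives f = -0.0625, negative; keep [0.25, 0.5]

0.25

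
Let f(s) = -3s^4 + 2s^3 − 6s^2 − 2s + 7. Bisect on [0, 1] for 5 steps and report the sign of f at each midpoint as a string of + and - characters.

+++--

s = 0.5 gives f = 4.5625, positive; keep [0.5, 1]
s = 0.75 gives f = 2.019531, positive; keep [0.75, 1]
s = 0.875 gives f = 0.237549, positive; keep [0.875, 1]
s = 0.9375 gives f = -0.8179, negative; keep [0.875, 0.9375]
s = 0.90625 gives f = -0.2752, negative; keep [0.875, 0.90625]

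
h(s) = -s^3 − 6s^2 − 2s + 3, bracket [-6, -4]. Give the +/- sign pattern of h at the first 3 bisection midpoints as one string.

--+

h(-5) = -12 < 0, so the root lies in [-6, -5]
h(-5.5) = -1.125 < 0, so the root lies in [-6, -5.5]
h(-5.75) = 6.234375 > 0, so the root lies in [-5.75, -5.5]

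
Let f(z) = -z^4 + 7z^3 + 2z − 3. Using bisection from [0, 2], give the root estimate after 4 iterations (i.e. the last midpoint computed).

f(1) = 5 > 0, so the root lies in [0, 1]
f(0.5) = -1.1875 < 0, so the root lies in [0.5, 1]
f(0.75) = 1.136719 > 0, so the root lies in [0.5, 0.75]
f(0.625) = -0.1936 < 0, so the root lies in [0.625, 0.75]

0.625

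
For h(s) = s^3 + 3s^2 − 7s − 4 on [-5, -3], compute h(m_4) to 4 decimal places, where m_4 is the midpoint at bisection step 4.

0.3066

s = -4 gives h = 8, positive; keep [-5, -4]
s = -4.5 gives h = -2.875, negative; keep [-4.5, -4]
s = -4.25 gives h = 3.171875, positive; keep [-4.5, -4.25]
s = -4.375 gives h = 0.3066, positive; keep [-4.5, -4.375]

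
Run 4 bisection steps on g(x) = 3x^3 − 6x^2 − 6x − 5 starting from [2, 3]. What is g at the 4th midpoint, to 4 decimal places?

1.6438

x = 2.5 gives g = -10.625, negative; keep [2.5, 3]
x = 2.75 gives g = -4.484375, negative; keep [2.75, 3]
x = 2.875 gives g = -0.552734, negative; keep [2.875, 3]
x = 2.9375 gives g = 1.6438, positive; keep [2.875, 2.9375]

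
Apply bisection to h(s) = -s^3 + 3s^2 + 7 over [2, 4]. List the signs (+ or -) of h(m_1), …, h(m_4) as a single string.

m = 3, h(m) = 7 (+); new bracket [3, 4]
m = 3.5, h(m) = 0.875 (+); new bracket [3.5, 4]
m = 3.75, h(m) = -3.546875 (−); new bracket [3.5, 3.75]
m = 3.625, h(m) = -1.2129 (−); new bracket [3.5, 3.625]

++--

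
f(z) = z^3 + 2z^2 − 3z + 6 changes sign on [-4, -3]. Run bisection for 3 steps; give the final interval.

midpoint -3.5: f = -1.875 < 0 → [-3.5, -3]
midpoint -3.25: f = 2.546875 > 0 → [-3.5, -3.25]
midpoint -3.375: f = 0.462891 > 0 → [-3.5, -3.375]

[-3.5, -3.375]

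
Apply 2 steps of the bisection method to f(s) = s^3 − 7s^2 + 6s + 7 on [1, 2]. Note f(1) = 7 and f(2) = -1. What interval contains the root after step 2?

s = 1.5 gives f = 3.625, positive; keep [1.5, 2]
s = 1.75 gives f = 1.421875, positive; keep [1.75, 2]

[1.75, 2]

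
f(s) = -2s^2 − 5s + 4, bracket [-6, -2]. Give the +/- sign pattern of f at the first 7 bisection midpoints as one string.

f(-4) = -8 < 0, so the root lies in [-4, -2]
f(-3) = 1 > 0, so the root lies in [-4, -3]
f(-3.5) = -3 < 0, so the root lies in [-3.5, -3]
f(-3.25) = -0.875 < 0, so the root lies in [-3.25, -3]
f(-3.125) = 0.0938 > 0, so the root lies in [-3.25, -3.125]
f(-3.1875) = -0.3828 < 0, so the root lies in [-3.1875, -3.125]
f(-3.15625) = -0.1426 < 0, so the root lies in [-3.15625, -3.125]

-+--+--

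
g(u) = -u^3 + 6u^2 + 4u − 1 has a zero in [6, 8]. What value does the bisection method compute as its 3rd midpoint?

6.75

g(7) = -22 < 0, so the root lies in [6, 7]
g(6.5) = 3.875 > 0, so the root lies in [6.5, 7]
g(6.75) = -8.171875 < 0, so the root lies in [6.5, 6.75]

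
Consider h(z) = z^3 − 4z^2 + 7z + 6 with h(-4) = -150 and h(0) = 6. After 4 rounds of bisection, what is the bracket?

midpoint -2: h = -32 < 0 → [-2, 0]
midpoint -1: h = -6 < 0 → [-1, 0]
midpoint -0.5: h = 1.375 > 0 → [-1, -0.5]
midpoint -0.75: h = -1.9219 < 0 → [-0.75, -0.5]

[-0.75, -0.5]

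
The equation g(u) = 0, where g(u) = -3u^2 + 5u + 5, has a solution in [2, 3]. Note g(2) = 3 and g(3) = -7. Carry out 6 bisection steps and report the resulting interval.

[2.359375, 2.375]

m = 2.5, g(m) = -1.25 (−); new bracket [2, 2.5]
m = 2.25, g(m) = 1.0625 (+); new bracket [2.25, 2.5]
m = 2.375, g(m) = -0.046875 (−); new bracket [2.25, 2.375]
m = 2.3125, g(m) = 0.5195 (+); new bracket [2.3125, 2.375]
m = 2.34375, g(m) = 0.2393 (+); new bracket [2.34375, 2.375]
m = 2.359375, g(m) = 0.0969 (+); new bracket [2.359375, 2.375]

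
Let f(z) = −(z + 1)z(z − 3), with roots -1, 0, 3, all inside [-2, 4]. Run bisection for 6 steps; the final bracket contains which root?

3

m = 1, f(m) = 4 (+); new bracket [1, 4]
m = 2.5, f(m) = 4.375 (+); new bracket [2.5, 4]
m = 3.25, f(m) = -3.453125 (−); new bracket [2.5, 3.25]
m = 2.875, f(m) = 1.3926 (+); new bracket [2.875, 3.25]
m = 3.0625, f(m) = -0.7776 (−); new bracket [2.875, 3.0625]
m = 2.96875, f(m) = 0.3682 (+); new bracket [2.96875, 3.0625]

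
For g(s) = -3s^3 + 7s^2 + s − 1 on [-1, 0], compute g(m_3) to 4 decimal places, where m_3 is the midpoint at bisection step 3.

-0.2324

m = -0.5, g(m) = 0.625 (+); new bracket [-0.5, 0]
m = -0.25, g(m) = -0.765625 (−); new bracket [-0.5, -0.25]
m = -0.375, g(m) = -0.232422 (−); new bracket [-0.5, -0.375]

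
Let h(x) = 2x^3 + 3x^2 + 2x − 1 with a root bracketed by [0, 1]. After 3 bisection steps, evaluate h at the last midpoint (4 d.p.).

0.2773

x = 0.5 gives h = 1, positive; keep [0, 0.5]
x = 0.25 gives h = -0.28125, negative; keep [0.25, 0.5]
x = 0.375 gives h = 0.277344, positive; keep [0.25, 0.375]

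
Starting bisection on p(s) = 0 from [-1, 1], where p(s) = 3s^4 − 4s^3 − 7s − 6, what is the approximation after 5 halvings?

s = 0 gives p = -6, negative; keep [-1, 0]
s = -0.5 gives p = -1.8125, negative; keep [-1, -0.5]
s = -0.75 gives p = 1.886719, positive; keep [-0.75, -0.5]
s = -0.625 gives p = -0.1907, negative; keep [-0.75, -0.625]
s = -0.6875 gives p = 0.7825, positive; keep [-0.6875, -0.625]

-0.6875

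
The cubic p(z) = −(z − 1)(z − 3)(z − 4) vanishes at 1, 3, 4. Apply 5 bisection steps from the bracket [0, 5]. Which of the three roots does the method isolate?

z = 2.5 gives p = -1.125, negative; keep [0, 2.5]
z = 1.25 gives p = -1.203125, negative; keep [0, 1.25]
z = 0.625 gives p = 3.005859, positive; keep [0.625, 1.25]
z = 0.9375 gives p = 0.3948, positive; keep [0.9375, 1.25]
z = 1.09375 gives p = -0.5194, negative; keep [0.9375, 1.09375]

1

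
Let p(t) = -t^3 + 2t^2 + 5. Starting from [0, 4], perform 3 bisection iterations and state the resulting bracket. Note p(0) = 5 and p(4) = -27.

[2.5, 3]

t = 2 gives p = 5, positive; keep [2, 4]
t = 3 gives p = -4, negative; keep [2, 3]
t = 2.5 gives p = 1.875, positive; keep [2.5, 3]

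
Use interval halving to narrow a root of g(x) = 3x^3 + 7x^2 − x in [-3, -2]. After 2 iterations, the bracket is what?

midpoint -2.5: g = -0.625 < 0 → [-2.5, -2]
midpoint -2.25: g = 3.515625 > 0 → [-2.5, -2.25]

[-2.5, -2.25]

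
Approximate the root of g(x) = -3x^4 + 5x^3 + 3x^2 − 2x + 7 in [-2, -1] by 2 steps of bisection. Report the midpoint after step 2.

g(-1.5) = -15.3125 < 0, so the root lies in [-1.5, -1]
g(-1.25) = -2.902344 < 0, so the root lies in [-1.25, -1]

-1.25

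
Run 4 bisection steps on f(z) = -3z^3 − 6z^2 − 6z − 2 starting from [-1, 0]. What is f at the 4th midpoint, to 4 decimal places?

m = -0.5, f(m) = -0.125 (−); new bracket [-1, -0.5]
m = -0.75, f(m) = 0.390625 (+); new bracket [-0.75, -0.5]
m = -0.625, f(m) = 0.138672 (+); new bracket [-0.625, -0.5]
m = -0.5625, f(m) = 0.0105 (+); new bracket [-0.5625, -0.5]

0.0105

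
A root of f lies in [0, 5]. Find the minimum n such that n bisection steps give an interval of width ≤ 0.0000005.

24

Width after n steps is 5/2^n. Need 2^n ≥ 5/0.0000005 = 10000000.
2^23 = 8388608 < 10000000 ≤ 2^24 = 16777216, so n = 24.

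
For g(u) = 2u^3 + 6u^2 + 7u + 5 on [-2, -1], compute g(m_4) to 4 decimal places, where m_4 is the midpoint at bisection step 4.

0.1147

m = -1.5, g(m) = 1.25 (+); new bracket [-2, -1.5]
m = -1.75, g(m) = 0.40625 (+); new bracket [-2, -1.75]
m = -1.875, g(m) = -0.214844 (−); new bracket [-1.875, -1.75]
m = -1.8125, g(m) = 0.1147 (+); new bracket [-1.875, -1.8125]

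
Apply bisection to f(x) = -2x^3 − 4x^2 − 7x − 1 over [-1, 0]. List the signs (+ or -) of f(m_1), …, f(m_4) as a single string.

x = -0.5 gives f = 1.75, positive; keep [-0.5, 0]
x = -0.25 gives f = 0.53125, positive; keep [-0.25, 0]
x = -0.125 gives f = -0.183594, negative; keep [-0.25, -0.125]
x = -0.1875 gives f = 0.1851, positive; keep [-0.1875, -0.125]

++-+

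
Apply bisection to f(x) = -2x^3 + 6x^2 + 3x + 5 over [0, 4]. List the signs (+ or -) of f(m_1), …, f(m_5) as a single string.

m = 2, f(m) = 19 (+); new bracket [2, 4]
m = 3, f(m) = 14 (+); new bracket [3, 4]
m = 3.5, f(m) = 3.25 (+); new bracket [3.5, 4]
m = 3.75, f(m) = -4.8438 (−); new bracket [3.5, 3.75]
m = 3.625, f(m) = -0.5508 (−); new bracket [3.5, 3.625]

+++--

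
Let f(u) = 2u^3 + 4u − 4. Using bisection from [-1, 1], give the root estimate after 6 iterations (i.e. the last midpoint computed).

u = 0 gives f = -4, negative; keep [0, 1]
u = 0.5 gives f = -1.75, negative; keep [0.5, 1]
u = 0.75 gives f = -0.15625, negative; keep [0.75, 1]
u = 0.875 gives f = 0.8398, positive; keep [0.75, 0.875]
u = 0.8125 gives f = 0.3228, positive; keep [0.75, 0.8125]
u = 0.78125 gives f = 0.0787, positive; keep [0.75, 0.78125]

0.78125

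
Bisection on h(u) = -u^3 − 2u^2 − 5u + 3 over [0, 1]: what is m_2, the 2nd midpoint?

0.25

u = 0.5 gives h = -0.125, negative; keep [0, 0.5]
u = 0.25 gives h = 1.609375, positive; keep [0.25, 0.5]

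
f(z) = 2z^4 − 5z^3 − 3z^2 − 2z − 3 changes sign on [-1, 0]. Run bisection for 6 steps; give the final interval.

[-0.796875, -0.78125]

z = -0.5 gives f = -2, negative; keep [-1, -0.5]
z = -0.75 gives f = -0.445312, negative; keep [-1, -0.75]
z = -0.875 gives f = 0.975098, positive; keep [-0.875, -0.75]
z = -0.8125 gives f = 0.198, positive; keep [-0.8125, -0.75]
z = -0.78125 gives f = -0.1393, negative; keep [-0.8125, -0.78125]
z = -0.796875 gives f = 0.0253, positive; keep [-0.796875, -0.78125]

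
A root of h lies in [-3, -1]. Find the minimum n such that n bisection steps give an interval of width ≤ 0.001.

11

Width after n steps is 2/2^n. Need 2^n ≥ 2/0.001 = 2000.
2^10 = 1024 < 2000 ≤ 2^11 = 2048, so n = 11.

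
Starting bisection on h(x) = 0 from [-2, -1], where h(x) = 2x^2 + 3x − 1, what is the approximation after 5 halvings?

midpoint -1.5: h = -1 < 0 → [-2, -1.5]
midpoint -1.75: h = -0.125 < 0 → [-2, -1.75]
midpoint -1.875: h = 0.40625 > 0 → [-1.875, -1.75]
midpoint -1.8125: h = 0.1328 > 0 → [-1.8125, -1.75]
midpoint -1.78125: h = 0.002 > 0 → [-1.78125, -1.75]

-1.78125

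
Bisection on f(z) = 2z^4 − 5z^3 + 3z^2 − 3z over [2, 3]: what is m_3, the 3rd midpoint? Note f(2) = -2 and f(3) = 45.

midpoint 2.5: f = 11.25 > 0 → [2, 2.5]
midpoint 2.25: f = 2.742188 > 0 → [2, 2.25]
midpoint 2.125: f = -0.024902 < 0 → [2.125, 2.25]

2.125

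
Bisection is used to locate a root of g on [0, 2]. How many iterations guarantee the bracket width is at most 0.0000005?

22

Width after n steps is 2/2^n. Need 2^n ≥ 2/0.0000005 = 4000000.
2^21 = 2097152 < 4000000 ≤ 2^22 = 4194304, so n = 22.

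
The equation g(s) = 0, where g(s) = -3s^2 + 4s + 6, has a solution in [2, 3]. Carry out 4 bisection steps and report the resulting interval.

midpoint 2.5: g = -2.75 < 0 → [2, 2.5]
midpoint 2.25: g = -0.1875 < 0 → [2, 2.25]
midpoint 2.125: g = 0.953125 > 0 → [2.125, 2.25]
midpoint 2.1875: g = 0.3945 > 0 → [2.1875, 2.25]

[2.1875, 2.25]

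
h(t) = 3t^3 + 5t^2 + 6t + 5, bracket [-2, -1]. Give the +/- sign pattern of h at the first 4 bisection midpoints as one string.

midpoint -1.5: h = -2.875 < 0 → [-1.5, -1]
midpoint -1.25: h = -0.546875 < 0 → [-1.25, -1]
midpoint -1.125: h = 0.306641 > 0 → [-1.25, -1.125]
midpoint -1.1875: h = -0.0979 < 0 → [-1.1875, -1.125]

--+-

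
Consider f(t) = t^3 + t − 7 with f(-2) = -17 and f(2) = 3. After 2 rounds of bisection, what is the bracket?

[1, 2]

f(0) = -7 < 0, so the root lies in [0, 2]
f(1) = -5 < 0, so the root lies in [1, 2]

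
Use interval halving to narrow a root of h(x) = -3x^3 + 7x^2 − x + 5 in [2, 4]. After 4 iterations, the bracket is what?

[2.375, 2.5]

x = 3 gives h = -16, negative; keep [2, 3]
x = 2.5 gives h = -0.625, negative; keep [2, 2.5]
x = 2.25 gives h = 4.015625, positive; keep [2.25, 2.5]
x = 2.375 gives h = 1.9199, positive; keep [2.375, 2.5]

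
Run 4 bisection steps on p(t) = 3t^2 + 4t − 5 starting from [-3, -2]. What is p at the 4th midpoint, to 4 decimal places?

-0.4883

midpoint -2.5: p = 3.75 > 0 → [-2.5, -2]
midpoint -2.25: p = 1.1875 > 0 → [-2.25, -2]
midpoint -2.125: p = 0.046875 > 0 → [-2.125, -2]
midpoint -2.0625: p = -0.4883 < 0 → [-2.125, -2.0625]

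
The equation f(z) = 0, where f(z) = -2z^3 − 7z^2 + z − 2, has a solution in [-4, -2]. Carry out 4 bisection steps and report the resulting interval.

f(-3) = -14 < 0, so the root lies in [-4, -3]
f(-3.5) = -5.5 < 0, so the root lies in [-4, -3.5]
f(-3.75) = 1.28125 > 0, so the root lies in [-3.75, -3.5]
f(-3.625) = -2.3398 < 0, so the root lies in [-3.75, -3.625]

[-3.75, -3.625]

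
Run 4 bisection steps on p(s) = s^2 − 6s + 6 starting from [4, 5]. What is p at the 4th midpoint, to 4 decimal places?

-0.1523

s = 4.5 gives p = -0.75, negative; keep [4.5, 5]
s = 4.75 gives p = 0.0625, positive; keep [4.5, 4.75]
s = 4.625 gives p = -0.359375, negative; keep [4.625, 4.75]
s = 4.6875 gives p = -0.1523, negative; keep [4.6875, 4.75]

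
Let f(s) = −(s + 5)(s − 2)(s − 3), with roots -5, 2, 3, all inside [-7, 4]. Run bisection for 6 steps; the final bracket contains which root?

midpoint -1.5: f = -55.125 < 0 → [-7, -1.5]
midpoint -4.25: f = -33.984375 < 0 → [-7, -4.25]
midpoint -5.625: f = 41.103516 > 0 → [-5.625, -4.25]
midpoint -4.9375: f = -3.4417 < 0 → [-5.625, -4.9375]
midpoint -5.28125: f = 16.9588 > 0 → [-5.28125, -4.9375]
midpoint -5.109375: f = 6.3058 > 0 → [-5.109375, -4.9375]

-5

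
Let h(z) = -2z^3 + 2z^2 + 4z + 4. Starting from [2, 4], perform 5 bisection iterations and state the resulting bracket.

[2.25, 2.3125]

z = 3 gives h = -20, negative; keep [2, 3]
z = 2.5 gives h = -4.75, negative; keep [2, 2.5]
z = 2.25 gives h = 0.34375, positive; keep [2.25, 2.5]
z = 2.375 gives h = -2.0117, negative; keep [2.25, 2.375]
z = 2.3125 gives h = -0.7876, negative; keep [2.25, 2.3125]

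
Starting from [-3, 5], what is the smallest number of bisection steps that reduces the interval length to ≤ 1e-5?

Width after n steps is 8/2^n. Need 2^n ≥ 8/1e-5 = 800000.
2^19 = 524288 < 800000 ≤ 2^20 = 1048576, so n = 20.

20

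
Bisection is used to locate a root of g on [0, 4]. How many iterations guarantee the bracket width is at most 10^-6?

22

Width after n steps is 4/2^n. Need 2^n ≥ 4/10^-6 = 4000000.
2^21 = 2097152 < 4000000 ≤ 2^22 = 4194304, so n = 22.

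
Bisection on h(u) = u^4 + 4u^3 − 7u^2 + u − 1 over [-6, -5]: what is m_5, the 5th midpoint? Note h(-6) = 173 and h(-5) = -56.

m = -5.5, h(m) = 31.3125 (+); new bracket [-5.5, -5]
m = -5.25, h(m) = -18.308594 (−); new bracket [-5.5, -5.25]
m = -5.375, h(m) = 4.9104 (+); new bracket [-5.375, -5.25]
m = -5.3125, h(m) = -7.0842 (−); new bracket [-5.375, -5.3125]
m = -5.34375, h(m) = -1.1848 (−); new bracket [-5.375, -5.34375]

-5.34375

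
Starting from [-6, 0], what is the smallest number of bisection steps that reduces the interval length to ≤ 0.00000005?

27

Width after n steps is 6/2^n. Need 2^n ≥ 6/0.00000005 = 120000000.
2^26 = 67108864 < 120000000 ≤ 2^27 = 134217728, so n = 27.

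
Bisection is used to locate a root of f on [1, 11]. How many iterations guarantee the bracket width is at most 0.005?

11

Width after n steps is 10/2^n. Need 2^n ≥ 10/0.005 = 2000.
2^10 = 1024 < 2000 ≤ 2^11 = 2048, so n = 11.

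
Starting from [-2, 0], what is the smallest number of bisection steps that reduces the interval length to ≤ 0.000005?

Width after n steps is 2/2^n. Need 2^n ≥ 2/0.000005 = 400000.
2^18 = 262144 < 400000 ≤ 2^19 = 524288, so n = 19.

19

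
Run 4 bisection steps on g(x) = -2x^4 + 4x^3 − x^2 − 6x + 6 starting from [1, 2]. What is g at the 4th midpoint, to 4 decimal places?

0.1860

x = 1.5 gives g = -1.875, negative; keep [1, 1.5]
x = 1.25 gives g = -0.132812, negative; keep [1, 1.25]
x = 1.125 gives g = 0.476074, positive; keep [1.125, 1.25]
x = 1.1875 gives g = 0.186, positive; keep [1.1875, 1.25]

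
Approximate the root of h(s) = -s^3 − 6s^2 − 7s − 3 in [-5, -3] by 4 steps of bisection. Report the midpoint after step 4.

h(-4) = -7 < 0, so the root lies in [-5, -4]
h(-4.5) = -1.875 < 0, so the root lies in [-5, -4.5]
h(-4.75) = 2.046875 > 0, so the root lies in [-4.75, -4.5]
h(-4.625) = -0.0371 < 0, so the root lies in [-4.75, -4.625]

-4.625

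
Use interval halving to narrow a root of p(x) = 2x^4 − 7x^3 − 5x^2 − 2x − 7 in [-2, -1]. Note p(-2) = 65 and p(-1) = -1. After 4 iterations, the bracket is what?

midpoint -1.5: p = 18.5 > 0 → [-1.5, -1]
midpoint -1.25: p = 6.242188 > 0 → [-1.25, -1]
midpoint -1.125: p = 2.092285 > 0 → [-1.125, -1]
midpoint -1.0625: p = 0.4256 > 0 → [-1.0625, -1]

[-1.0625, -1]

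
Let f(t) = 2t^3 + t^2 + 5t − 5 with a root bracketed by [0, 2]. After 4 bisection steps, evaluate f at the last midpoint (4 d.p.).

-0.9961

t = 1 gives f = 3, positive; keep [0, 1]
t = 0.5 gives f = -2, negative; keep [0.5, 1]
t = 0.75 gives f = 0.15625, positive; keep [0.5, 0.75]
t = 0.625 gives f = -0.9961, negative; keep [0.625, 0.75]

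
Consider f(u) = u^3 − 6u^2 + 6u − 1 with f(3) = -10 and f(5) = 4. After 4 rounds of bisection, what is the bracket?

midpoint 4: f = -9 < 0 → [4, 5]
midpoint 4.5: f = -4.375 < 0 → [4.5, 5]
midpoint 4.75: f = -0.703125 < 0 → [4.75, 5]
midpoint 4.875: f = 1.5137 > 0 → [4.75, 4.875]

[4.75, 4.875]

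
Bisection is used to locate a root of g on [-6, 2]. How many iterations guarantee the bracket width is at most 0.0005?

14

Width after n steps is 8/2^n. Need 2^n ≥ 8/0.0005 = 16000.
2^13 = 8192 < 16000 ≤ 2^14 = 16384, so n = 14.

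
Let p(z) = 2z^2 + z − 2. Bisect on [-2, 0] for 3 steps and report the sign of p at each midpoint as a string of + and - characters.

z = -1 gives p = -1, negative; keep [-2, -1]
z = -1.5 gives p = 1, positive; keep [-1.5, -1]
z = -1.25 gives p = -0.125, negative; keep [-1.5, -1.25]

-+-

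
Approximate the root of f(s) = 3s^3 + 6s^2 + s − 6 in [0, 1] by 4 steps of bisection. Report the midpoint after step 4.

f(0.5) = -3.625 < 0, so the root lies in [0.5, 1]
f(0.75) = -0.609375 < 0, so the root lies in [0.75, 1]
f(0.875) = 1.478516 > 0, so the root lies in [0.75, 0.875]
f(0.8125) = 0.3826 > 0, so the root lies in [0.75, 0.8125]

0.8125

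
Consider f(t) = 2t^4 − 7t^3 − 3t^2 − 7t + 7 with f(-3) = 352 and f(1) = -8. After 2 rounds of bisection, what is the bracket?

m = -1, f(m) = 20 (+); new bracket [-1, 1]
m = 0, f(m) = 7 (+); new bracket [0, 1]

[0, 1]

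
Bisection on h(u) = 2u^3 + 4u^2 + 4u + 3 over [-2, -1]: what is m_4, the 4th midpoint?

h(-1.5) = -0.75 < 0, so the root lies in [-1.5, -1]
h(-1.25) = 0.34375 > 0, so the root lies in [-1.5, -1.25]
h(-1.375) = -0.136719 < 0, so the root lies in [-1.375, -1.25]
h(-1.3125) = 0.1187 > 0, so the root lies in [-1.375, -1.3125]

-1.3125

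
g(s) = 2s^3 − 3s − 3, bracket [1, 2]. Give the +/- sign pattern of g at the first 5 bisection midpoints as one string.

-++-+

m = 1.5, g(m) = -0.75 (−); new bracket [1.5, 2]
m = 1.75, g(m) = 2.46875 (+); new bracket [1.5, 1.75]
m = 1.625, g(m) = 0.707031 (+); new bracket [1.5, 1.625]
m = 1.5625, g(m) = -0.0581 (−); new bracket [1.5625, 1.625]
m = 1.59375, g(m) = 0.3151 (+); new bracket [1.5625, 1.59375]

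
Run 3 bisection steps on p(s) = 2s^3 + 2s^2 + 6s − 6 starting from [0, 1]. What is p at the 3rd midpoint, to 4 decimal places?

midpoint 0.5: p = -2.25 < 0 → [0.5, 1]
midpoint 0.75: p = 0.46875 > 0 → [0.5, 0.75]
midpoint 0.625: p = -0.980469 < 0 → [0.625, 0.75]

-0.9805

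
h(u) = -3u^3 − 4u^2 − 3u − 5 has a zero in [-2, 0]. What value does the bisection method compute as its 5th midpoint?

h(-1) = -3 < 0, so the root lies in [-2, -1]
h(-1.5) = 0.625 > 0, so the root lies in [-1.5, -1]
h(-1.25) = -1.640625 < 0, so the root lies in [-1.5, -1.25]
h(-1.375) = -0.6387 < 0, so the root lies in [-1.5, -1.375]
h(-1.4375) = -0.0417 < 0, so the root lies in [-1.5, -1.4375]

-1.4375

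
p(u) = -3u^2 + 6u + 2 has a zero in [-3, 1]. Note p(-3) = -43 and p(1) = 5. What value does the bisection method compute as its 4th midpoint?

m = -1, p(m) = -7 (−); new bracket [-1, 1]
m = 0, p(m) = 2 (+); new bracket [-1, 0]
m = -0.5, p(m) = -1.75 (−); new bracket [-0.5, 0]
m = -0.25, p(m) = 0.3125 (+); new bracket [-0.5, -0.25]

-0.25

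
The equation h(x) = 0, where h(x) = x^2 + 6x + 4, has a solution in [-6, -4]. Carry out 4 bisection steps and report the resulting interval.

h(-5) = -1 < 0, so the root lies in [-6, -5]
h(-5.5) = 1.25 > 0, so the root lies in [-5.5, -5]
h(-5.25) = 0.0625 > 0, so the root lies in [-5.25, -5]
h(-5.125) = -0.4844 < 0, so the root lies in [-5.25, -5.125]

[-5.25, -5.125]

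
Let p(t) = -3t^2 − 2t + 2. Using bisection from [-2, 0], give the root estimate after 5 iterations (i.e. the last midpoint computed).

-1.1875

t = -1 gives p = 1, positive; keep [-2, -1]
t = -1.5 gives p = -1.75, negative; keep [-1.5, -1]
t = -1.25 gives p = -0.1875, negative; keep [-1.25, -1]
t = -1.125 gives p = 0.4531, positive; keep [-1.25, -1.125]
t = -1.1875 gives p = 0.1445, positive; keep [-1.25, -1.1875]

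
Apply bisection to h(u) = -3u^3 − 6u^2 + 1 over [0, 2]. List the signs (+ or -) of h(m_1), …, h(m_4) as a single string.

--+-

h(1) = -8 < 0, so the root lies in [0, 1]
h(0.5) = -0.875 < 0, so the root lies in [0, 0.5]
h(0.25) = 0.578125 > 0, so the root lies in [0.25, 0.5]
h(0.375) = -0.002 < 0, so the root lies in [0.25, 0.375]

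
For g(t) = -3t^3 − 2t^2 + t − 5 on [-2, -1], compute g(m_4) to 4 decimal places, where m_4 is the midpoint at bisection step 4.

g(-1.5) = -0.875 < 0, so the root lies in [-2, -1.5]
g(-1.75) = 3.203125 > 0, so the root lies in [-1.75, -1.5]
g(-1.625) = 0.966797 > 0, so the root lies in [-1.625, -1.5]
g(-1.5625) = -0.0012 < 0, so the root lies in [-1.625, -1.5625]

-0.0012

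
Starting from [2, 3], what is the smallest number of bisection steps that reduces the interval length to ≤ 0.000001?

Width after n steps is 1/2^n. Need 2^n ≥ 1/0.000001 = 1000000.
2^19 = 524288 < 1000000 ≤ 2^20 = 1048576, so n = 20.

20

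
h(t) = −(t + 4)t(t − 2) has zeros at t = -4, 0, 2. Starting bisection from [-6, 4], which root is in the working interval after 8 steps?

midpoint -1: h = -9 < 0 → [-6, -1]
midpoint -3.5: h = -9.625 < 0 → [-6, -3.5]
midpoint -4.75: h = 24.046875 > 0 → [-4.75, -3.5]
midpoint -4.125: h = 3.1582 > 0 → [-4.125, -3.5]
midpoint -3.8125: h = -4.155 < 0 → [-4.125, -3.8125]
midpoint -3.96875: h = -0.7403 < 0 → [-4.125, -3.96875]
midpoint -4.046875: h = 1.1471 > 0 → [-4.046875, -3.96875]
midpoint -4.0078125: h = 0.1881 > 0 → [-4.0078125, -3.96875]

-4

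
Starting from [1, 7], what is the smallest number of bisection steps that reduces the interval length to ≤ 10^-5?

20

Width after n steps is 6/2^n. Need 2^n ≥ 6/10^-5 = 600000.
2^19 = 524288 < 600000 ≤ 2^20 = 1048576, so n = 20.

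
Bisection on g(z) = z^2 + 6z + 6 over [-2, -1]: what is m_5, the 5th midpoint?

-1.28125

z = -1.5 gives g = -0.75, negative; keep [-1.5, -1]
z = -1.25 gives g = 0.0625, positive; keep [-1.5, -1.25]
z = -1.375 gives g = -0.359375, negative; keep [-1.375, -1.25]
z = -1.3125 gives g = -0.1523, negative; keep [-1.3125, -1.25]
z = -1.28125 gives g = -0.0459, negative; keep [-1.28125, -1.25]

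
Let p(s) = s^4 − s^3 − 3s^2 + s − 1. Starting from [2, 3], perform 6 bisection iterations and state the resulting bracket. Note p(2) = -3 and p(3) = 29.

[2.21875, 2.234375]

m = 2.5, p(m) = 6.1875 (+); new bracket [2, 2.5]
m = 2.25, p(m) = 0.300781 (+); new bracket [2, 2.25]
m = 2.125, p(m) = -1.626709 (−); new bracket [2.125, 2.25]
m = 2.1875, p(m) = -0.7378 (−); new bracket [2.1875, 2.25]
m = 2.21875, p(m) = -0.2379 (−); new bracket [2.21875, 2.25]
m = 2.234375, p(m) = 0.0265 (+); new bracket [2.21875, 2.234375]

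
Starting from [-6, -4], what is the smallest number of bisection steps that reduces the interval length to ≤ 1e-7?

25

Width after n steps is 2/2^n. Need 2^n ≥ 2/1e-7 = 20000000.
2^24 = 16777216 < 20000000 ≤ 2^25 = 33554432, so n = 25.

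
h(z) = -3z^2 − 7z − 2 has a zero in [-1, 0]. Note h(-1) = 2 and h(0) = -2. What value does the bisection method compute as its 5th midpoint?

m = -0.5, h(m) = 0.75 (+); new bracket [-0.5, 0]
m = -0.25, h(m) = -0.4375 (−); new bracket [-0.5, -0.25]
m = -0.375, h(m) = 0.203125 (+); new bracket [-0.375, -0.25]
m = -0.3125, h(m) = -0.1055 (−); new bracket [-0.375, -0.3125]
m = -0.34375, h(m) = 0.0518 (+); new bracket [-0.34375, -0.3125]

-0.34375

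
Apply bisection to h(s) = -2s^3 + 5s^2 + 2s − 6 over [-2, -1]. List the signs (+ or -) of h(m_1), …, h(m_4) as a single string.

+++-

midpoint -1.5: h = 9 > 0 → [-1.5, -1]
midpoint -1.25: h = 3.21875 > 0 → [-1.25, -1]
midpoint -1.125: h = 0.925781 > 0 → [-1.125, -1]
midpoint -1.0625: h = -0.0815 < 0 → [-1.125, -1.0625]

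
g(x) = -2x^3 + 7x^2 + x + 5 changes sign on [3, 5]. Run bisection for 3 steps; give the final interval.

m = 4, g(m) = -7 (−); new bracket [3, 4]
m = 3.5, g(m) = 8.5 (+); new bracket [3.5, 4]
m = 3.75, g(m) = 1.71875 (+); new bracket [3.75, 4]

[3.75, 4]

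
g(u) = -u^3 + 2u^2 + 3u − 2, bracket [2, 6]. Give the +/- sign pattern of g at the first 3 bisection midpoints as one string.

midpoint 4: g = -22 < 0 → [2, 4]
midpoint 3: g = -2 < 0 → [2, 3]
midpoint 2.5: g = 2.375 > 0 → [2.5, 3]

--+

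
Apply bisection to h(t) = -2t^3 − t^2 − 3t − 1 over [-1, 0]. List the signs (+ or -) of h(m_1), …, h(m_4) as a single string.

+-+-

t = -0.5 gives h = 0.5, positive; keep [-0.5, 0]
t = -0.25 gives h = -0.28125, negative; keep [-0.5, -0.25]
t = -0.375 gives h = 0.089844, positive; keep [-0.375, -0.25]
t = -0.3125 gives h = -0.0991, negative; keep [-0.375, -0.3125]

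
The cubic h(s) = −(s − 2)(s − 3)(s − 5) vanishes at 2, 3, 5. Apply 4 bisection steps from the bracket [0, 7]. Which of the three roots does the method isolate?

5

m = 3.5, h(m) = 1.125 (+); new bracket [3.5, 7]
m = 5.25, h(m) = -1.828125 (−); new bracket [3.5, 5.25]
m = 4.375, h(m) = 2.041016 (+); new bracket [4.375, 5.25]
m = 4.8125, h(m) = 0.9558 (+); new bracket [4.8125, 5.25]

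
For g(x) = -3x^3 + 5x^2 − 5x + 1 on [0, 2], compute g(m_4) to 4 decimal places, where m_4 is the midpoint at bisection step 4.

x = 1 gives g = -2, negative; keep [0, 1]
x = 0.5 gives g = -0.625, negative; keep [0, 0.5]
x = 0.25 gives g = 0.015625, positive; keep [0.25, 0.5]
x = 0.375 gives g = -0.3301, negative; keep [0.25, 0.375]

-0.3301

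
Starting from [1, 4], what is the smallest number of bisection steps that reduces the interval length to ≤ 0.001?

Width after n steps is 3/2^n. Need 2^n ≥ 3/0.001 = 3000.
2^11 = 2048 < 3000 ≤ 2^12 = 4096, so n = 12.

12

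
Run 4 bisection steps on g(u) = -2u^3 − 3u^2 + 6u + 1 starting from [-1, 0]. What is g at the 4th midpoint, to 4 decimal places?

g(-0.5) = -2.5 < 0, so the root lies in [-0.5, 0]
g(-0.25) = -0.65625 < 0, so the root lies in [-0.25, 0]
g(-0.125) = 0.207031 > 0, so the root lies in [-0.25, -0.125]
g(-0.1875) = -0.2173 < 0, so the root lies in [-0.1875, -0.125]

-0.2173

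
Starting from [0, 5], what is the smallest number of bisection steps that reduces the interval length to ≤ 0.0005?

Width after n steps is 5/2^n. Need 2^n ≥ 5/0.0005 = 10000.
2^13 = 8192 < 10000 ≤ 2^14 = 16384, so n = 14.

14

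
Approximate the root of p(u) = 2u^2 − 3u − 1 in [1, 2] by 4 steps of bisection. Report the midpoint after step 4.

1.8125

u = 1.5 gives p = -1, negative; keep [1.5, 2]
u = 1.75 gives p = -0.125, negative; keep [1.75, 2]
u = 1.875 gives p = 0.40625, positive; keep [1.75, 1.875]
u = 1.8125 gives p = 0.1328, positive; keep [1.75, 1.8125]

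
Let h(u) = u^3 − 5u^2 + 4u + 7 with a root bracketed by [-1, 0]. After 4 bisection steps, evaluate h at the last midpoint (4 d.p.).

h(-0.5) = 3.625 > 0, so the root lies in [-1, -0.5]
h(-0.75) = 0.765625 > 0, so the root lies in [-1, -0.75]
h(-0.875) = -0.998047 < 0, so the root lies in [-0.875, -0.75]
h(-0.8125) = -0.0872 < 0, so the root lies in [-0.8125, -0.75]

-0.0872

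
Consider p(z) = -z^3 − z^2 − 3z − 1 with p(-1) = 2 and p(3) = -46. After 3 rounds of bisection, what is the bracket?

[-0.5, 0]

m = 1, p(m) = -6 (−); new bracket [-1, 1]
m = 0, p(m) = -1 (−); new bracket [-1, 0]
m = -0.5, p(m) = 0.375 (+); new bracket [-0.5, 0]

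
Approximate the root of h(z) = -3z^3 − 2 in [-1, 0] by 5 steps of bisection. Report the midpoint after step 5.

z = -0.5 gives h = -1.625, negative; keep [-1, -0.5]
z = -0.75 gives h = -0.734375, negative; keep [-1, -0.75]
z = -0.875 gives h = 0.009766, positive; keep [-0.875, -0.75]
z = -0.8125 gives h = -0.3909, negative; keep [-0.875, -0.8125]
z = -0.84375 gives h = -0.198, negative; keep [-0.875, -0.84375]

-0.84375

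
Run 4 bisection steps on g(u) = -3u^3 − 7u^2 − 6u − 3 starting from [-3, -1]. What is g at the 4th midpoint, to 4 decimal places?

midpoint -2: g = 5 > 0 → [-2, -1]
midpoint -1.5: g = 0.375 > 0 → [-1.5, -1]
midpoint -1.25: g = -0.578125 < 0 → [-1.5, -1.25]
midpoint -1.375: g = -0.1855 < 0 → [-1.5, -1.375]

-0.1855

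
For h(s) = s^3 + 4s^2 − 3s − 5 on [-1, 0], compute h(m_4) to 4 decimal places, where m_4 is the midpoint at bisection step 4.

-0.4583

midpoint -0.5: h = -2.625 < 0 → [-1, -0.5]
midpoint -0.75: h = -0.921875 < 0 → [-1, -0.75]
midpoint -0.875: h = 0.017578 > 0 → [-0.875, -0.75]
midpoint -0.8125: h = -0.4583 < 0 → [-0.875, -0.8125]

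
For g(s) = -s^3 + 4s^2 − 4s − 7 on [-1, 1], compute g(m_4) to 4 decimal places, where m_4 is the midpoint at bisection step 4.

0.2324

s = 0 gives g = -7, negative; keep [-1, 0]
s = -0.5 gives g = -3.875, negative; keep [-1, -0.5]
s = -0.75 gives g = -1.328125, negative; keep [-1, -0.75]
s = -0.875 gives g = 0.2324, positive; keep [-0.875, -0.75]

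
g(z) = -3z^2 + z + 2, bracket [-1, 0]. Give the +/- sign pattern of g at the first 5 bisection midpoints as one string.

midpoint -0.5: g = 0.75 > 0 → [-1, -0.5]
midpoint -0.75: g = -0.4375 < 0 → [-0.75, -0.5]
midpoint -0.625: g = 0.203125 > 0 → [-0.75, -0.625]
midpoint -0.6875: g = -0.1055 < 0 → [-0.6875, -0.625]
midpoint -0.65625: g = 0.0518 > 0 → [-0.6875, -0.65625]

+-+-+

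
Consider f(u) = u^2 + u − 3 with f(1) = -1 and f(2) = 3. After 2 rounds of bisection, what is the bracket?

[1.25, 1.5]

u = 1.5 gives f = 0.75, positive; keep [1, 1.5]
u = 1.25 gives f = -0.1875, negative; keep [1.25, 1.5]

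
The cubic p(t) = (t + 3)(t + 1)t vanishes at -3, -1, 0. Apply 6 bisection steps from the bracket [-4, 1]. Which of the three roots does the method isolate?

m = -1.5, p(m) = 1.125 (+); new bracket [-4, -1.5]
m = -2.75, p(m) = 1.203125 (+); new bracket [-4, -2.75]
m = -3.375, p(m) = -3.005859 (−); new bracket [-3.375, -2.75]
m = -3.0625, p(m) = -0.3948 (−); new bracket [-3.0625, -2.75]
m = -2.90625, p(m) = 0.5194 (+); new bracket [-3.0625, -2.90625]
m = -2.984375, p(m) = 0.0925 (+); new bracket [-3.0625, -2.984375]

-3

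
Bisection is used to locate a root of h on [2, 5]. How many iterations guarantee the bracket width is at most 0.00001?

Width after n steps is 3/2^n. Need 2^n ≥ 3/0.00001 = 300000.
2^18 = 262144 < 300000 ≤ 2^19 = 524288, so n = 19.

19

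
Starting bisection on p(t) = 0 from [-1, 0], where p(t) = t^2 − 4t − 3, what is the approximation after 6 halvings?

-0.640625

t = -0.5 gives p = -0.75, negative; keep [-1, -0.5]
t = -0.75 gives p = 0.5625, positive; keep [-0.75, -0.5]
t = -0.625 gives p = -0.109375, negative; keep [-0.75, -0.625]
t = -0.6875 gives p = 0.2227, positive; keep [-0.6875, -0.625]
t = -0.65625 gives p = 0.0557, positive; keep [-0.65625, -0.625]
t = -0.640625 gives p = -0.0271, negative; keep [-0.65625, -0.640625]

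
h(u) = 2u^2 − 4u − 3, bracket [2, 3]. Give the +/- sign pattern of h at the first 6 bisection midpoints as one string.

midpoint 2.5: h = -0.5 < 0 → [2.5, 3]
midpoint 2.75: h = 1.125 > 0 → [2.5, 2.75]
midpoint 2.625: h = 0.28125 > 0 → [2.5, 2.625]
midpoint 2.5625: h = -0.1172 < 0 → [2.5625, 2.625]
midpoint 2.59375: h = 0.0801 > 0 → [2.5625, 2.59375]
midpoint 2.578125: h = -0.019 < 0 → [2.578125, 2.59375]

-++-+-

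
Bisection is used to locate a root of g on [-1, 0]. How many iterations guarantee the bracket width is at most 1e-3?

10

Width after n steps is 1/2^n. Need 2^n ≥ 1/1e-3 = 1000.
2^9 = 512 < 1000 ≤ 2^10 = 1024, so n = 10.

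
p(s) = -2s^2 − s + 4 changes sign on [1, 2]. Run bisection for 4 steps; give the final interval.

[1.125, 1.1875]

m = 1.5, p(m) = -2 (−); new bracket [1, 1.5]
m = 1.25, p(m) = -0.375 (−); new bracket [1, 1.25]
m = 1.125, p(m) = 0.34375 (+); new bracket [1.125, 1.25]
m = 1.1875, p(m) = -0.0078 (−); new bracket [1.125, 1.1875]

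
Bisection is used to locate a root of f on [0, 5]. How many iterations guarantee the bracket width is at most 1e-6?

23

Width after n steps is 5/2^n. Need 2^n ≥ 5/1e-6 = 5000000.
2^22 = 4194304 < 5000000 ≤ 2^23 = 8388608, so n = 23.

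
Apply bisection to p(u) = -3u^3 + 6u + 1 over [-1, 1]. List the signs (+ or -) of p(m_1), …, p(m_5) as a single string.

m = 0, p(m) = 1 (+); new bracket [-1, 0]
m = -0.5, p(m) = -1.625 (−); new bracket [-0.5, 0]
m = -0.25, p(m) = -0.453125 (−); new bracket [-0.25, 0]
m = -0.125, p(m) = 0.2559 (+); new bracket [-0.25, -0.125]
m = -0.1875, p(m) = -0.1052 (−); new bracket [-0.1875, -0.125]

+--+-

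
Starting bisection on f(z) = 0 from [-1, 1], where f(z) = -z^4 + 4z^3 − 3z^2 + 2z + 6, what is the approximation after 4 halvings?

z = 0 gives f = 6, positive; keep [-1, 0]
z = -0.5 gives f = 3.6875, positive; keep [-1, -0.5]
z = -0.75 gives f = 0.808594, positive; keep [-1, -0.75]
z = -0.875 gives f = -1.3127, negative; keep [-0.875, -0.75]

-0.875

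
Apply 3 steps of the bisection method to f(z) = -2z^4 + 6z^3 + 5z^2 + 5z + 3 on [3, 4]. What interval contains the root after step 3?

f(3.5) = 38.875 > 0, so the root lies in [3.5, 4]
f(3.75) = 12.960938 > 0, so the root lies in [3.75, 4]
f(3.875) = -4.371582 < 0, so the root lies in [3.75, 3.875]

[3.75, 3.875]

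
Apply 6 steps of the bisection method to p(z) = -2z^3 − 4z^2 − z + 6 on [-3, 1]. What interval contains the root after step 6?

[0.875, 0.9375]

z = -1 gives p = 5, positive; keep [-1, 1]
z = 0 gives p = 6, positive; keep [0, 1]
z = 0.5 gives p = 4.25, positive; keep [0.5, 1]
z = 0.75 gives p = 2.1562, positive; keep [0.75, 1]
z = 0.875 gives p = 0.7227, positive; keep [0.875, 1]
z = 0.9375 gives p = -0.1011, negative; keep [0.875, 0.9375]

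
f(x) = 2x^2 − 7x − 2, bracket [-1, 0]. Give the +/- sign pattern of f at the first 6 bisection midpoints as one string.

+-++++

midpoint -0.5: f = 2 > 0 → [-0.5, 0]
midpoint -0.25: f = -0.125 < 0 → [-0.5, -0.25]
midpoint -0.375: f = 0.90625 > 0 → [-0.375, -0.25]
midpoint -0.3125: f = 0.3828 > 0 → [-0.3125, -0.25]
midpoint -0.28125: f = 0.127 > 0 → [-0.28125, -0.25]
midpoint -0.265625: f = 0.0005 > 0 → [-0.265625, -0.25]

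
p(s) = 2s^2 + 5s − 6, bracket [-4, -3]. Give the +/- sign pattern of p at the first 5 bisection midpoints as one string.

p(-3.5) = 1 > 0, so the root lies in [-3.5, -3]
p(-3.25) = -1.125 < 0, so the root lies in [-3.5, -3.25]
p(-3.375) = -0.09375 < 0, so the root lies in [-3.5, -3.375]
p(-3.4375) = 0.4453 > 0, so the root lies in [-3.4375, -3.375]
p(-3.40625) = 0.1738 > 0, so the root lies in [-3.40625, -3.375]

+--++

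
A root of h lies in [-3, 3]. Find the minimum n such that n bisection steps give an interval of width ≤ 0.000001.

23

Width after n steps is 6/2^n. Need 2^n ≥ 6/0.000001 = 6000000.
2^22 = 4194304 < 6000000 ≤ 2^23 = 8388608, so n = 23.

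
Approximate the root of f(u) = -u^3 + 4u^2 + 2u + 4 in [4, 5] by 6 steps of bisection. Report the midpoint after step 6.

u = 4.5 gives f = 2.875, positive; keep [4.5, 5]
u = 4.75 gives f = -3.421875, negative; keep [4.5, 4.75]
u = 4.625 gives f = -0.119141, negative; keep [4.5, 4.625]
u = 4.5625 gives f = 1.4158, positive; keep [4.5625, 4.625]
u = 4.59375 gives f = 0.6579, positive; keep [4.59375, 4.625]
u = 4.609375 gives f = 0.2718, positive; keep [4.609375, 4.625]

4.609375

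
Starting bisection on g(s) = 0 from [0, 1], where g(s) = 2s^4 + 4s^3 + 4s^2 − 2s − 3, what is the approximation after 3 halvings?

0.625

g(0.5) = -2.375 < 0, so the root lies in [0.5, 1]
g(0.75) = 0.070312 > 0, so the root lies in [0.5, 0.75]
g(0.625) = -1.405762 < 0, so the root lies in [0.625, 0.75]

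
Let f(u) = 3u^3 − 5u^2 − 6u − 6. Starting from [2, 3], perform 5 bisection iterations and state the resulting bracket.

[2.6875, 2.71875]

m = 2.5, f(m) = -5.375 (−); new bracket [2.5, 3]
m = 2.75, f(m) = 2.078125 (+); new bracket [2.5, 2.75]
m = 2.625, f(m) = -1.939453 (−); new bracket [2.625, 2.75]
m = 2.6875, f(m) = -0.0056 (−); new bracket [2.6875, 2.75]
m = 2.71875, f(m) = 1.0172 (+); new bracket [2.6875, 2.71875]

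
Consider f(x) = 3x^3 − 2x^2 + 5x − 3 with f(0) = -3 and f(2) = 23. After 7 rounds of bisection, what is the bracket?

[0.609375, 0.625]

f(1) = 3 > 0, so the root lies in [0, 1]
f(0.5) = -0.625 < 0, so the root lies in [0.5, 1]
f(0.75) = 0.890625 > 0, so the root lies in [0.5, 0.75]
f(0.625) = 0.0762 > 0, so the root lies in [0.5, 0.625]
f(0.5625) = -0.2864 < 0, so the root lies in [0.5625, 0.625]
f(0.59375) = -0.1084 < 0, so the root lies in [0.59375, 0.625]
f(0.609375) = -0.0169 < 0, so the root lies in [0.609375, 0.625]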